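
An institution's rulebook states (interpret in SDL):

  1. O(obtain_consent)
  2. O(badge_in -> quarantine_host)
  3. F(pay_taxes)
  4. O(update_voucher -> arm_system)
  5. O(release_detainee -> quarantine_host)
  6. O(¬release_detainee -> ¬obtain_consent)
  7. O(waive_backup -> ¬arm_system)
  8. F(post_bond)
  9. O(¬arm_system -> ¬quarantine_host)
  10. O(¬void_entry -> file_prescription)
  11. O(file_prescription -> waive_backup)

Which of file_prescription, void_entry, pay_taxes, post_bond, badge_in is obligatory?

Premise 1 gives O(obtain_consent).
The contrapositive of premise 6 (O(¬release_detainee -> ¬obtain_consent)) is O(obtain_consent -> release_detainee), and O(obtain_consent) is already established, so O(release_detainee).
With premise 5, O(release_detainee -> quarantine_host), the K-axiom yields O(quarantine_host).
Premise 9, O(¬arm_system -> ¬quarantine_host), contraposes to O(quarantine_host -> arm_system); with O(quarantine_host) we get O(arm_system).
Premise 7, O(waive_backup -> ¬arm_system), contraposes to O(arm_system -> ¬waive_backup); with O(arm_system) we get O(¬waive_backup).
Premise 11 is O(file_prescription -> waive_backup); contrapositively O(¬waive_backup -> ¬file_prescription). Since O(¬waive_backup) holds, K gives O(¬file_prescription).
The contrapositive of premise 10 (O(¬void_entry -> file_prescription)) is O(¬file_prescription -> void_entry), and O(¬file_prescription) is already established, so O(void_entry).
So O(void_entry) holds — void_entry is obligatory. None of the other listed options is made obligatory by any chain of premises.

void_entry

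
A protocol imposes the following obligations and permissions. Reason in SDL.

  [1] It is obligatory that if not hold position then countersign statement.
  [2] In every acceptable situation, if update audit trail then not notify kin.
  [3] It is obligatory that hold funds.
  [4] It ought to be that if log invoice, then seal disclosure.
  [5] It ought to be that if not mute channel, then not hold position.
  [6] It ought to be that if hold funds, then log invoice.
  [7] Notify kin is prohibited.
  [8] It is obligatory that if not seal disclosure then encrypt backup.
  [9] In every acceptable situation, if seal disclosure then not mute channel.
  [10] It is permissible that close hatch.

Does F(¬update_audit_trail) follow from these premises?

No

Premise 2 is O(update_audit_trail → ¬notify_kin); even if O(¬notify_kin) held, inferring O(update_audit_trail) would be affirming the consequent — invalid.
No other premise forces O(update_audit_trail). An ideal world satisfying every premise can still have ¬update_audit_trail true, so F(¬update_audit_trail) is not derivable.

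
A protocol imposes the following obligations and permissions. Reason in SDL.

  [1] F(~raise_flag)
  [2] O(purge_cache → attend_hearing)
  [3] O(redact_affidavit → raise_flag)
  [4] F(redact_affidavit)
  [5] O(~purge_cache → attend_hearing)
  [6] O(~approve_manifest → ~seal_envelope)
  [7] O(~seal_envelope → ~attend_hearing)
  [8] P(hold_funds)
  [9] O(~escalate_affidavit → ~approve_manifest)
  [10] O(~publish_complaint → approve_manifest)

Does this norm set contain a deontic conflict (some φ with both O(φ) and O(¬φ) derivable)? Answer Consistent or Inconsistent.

Consistent

Premise 3 is O(redact_affidavit → raise_flag); even if O(raise_flag) held, inferring O(redact_affidavit) would be affirming the consequent — invalid.
So O(redact_affidavit) is not derivable, and the apparent clash with O(~redact_affidavit) does not arise.
A world satisfying every obligation exists (e.g. approve_manifest=true, attend_hearing=true, escalate_affidavit=true, hold_funds=false, publish_complaint=false, purge_cache=false, raise_flag=true, redact_affidavit=false, seal_envelope=true); no atom is both obligatory and forbidden, so the set is consistent.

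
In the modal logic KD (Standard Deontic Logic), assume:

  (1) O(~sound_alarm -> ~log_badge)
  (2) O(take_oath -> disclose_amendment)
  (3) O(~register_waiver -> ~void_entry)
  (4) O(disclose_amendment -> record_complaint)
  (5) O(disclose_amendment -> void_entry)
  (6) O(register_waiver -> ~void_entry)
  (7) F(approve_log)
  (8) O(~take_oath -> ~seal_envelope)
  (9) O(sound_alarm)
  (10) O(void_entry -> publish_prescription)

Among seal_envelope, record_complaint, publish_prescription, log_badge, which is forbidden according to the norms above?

seal_envelope

Premises 3 and 6 cover both cases: O(~register_waiver -> ~void_entry) and O(register_waiver -> ~void_entry). Since ~register_waiver ∨ register_waiver is a tautology, O(~void_entry) follows.
Premise 5 is O(disclose_amendment -> void_entry); contrapositively O(~void_entry -> ~disclose_amendment). Since O(~void_entry) holds, K gives O(~disclose_amendment).
Premise 2, O(take_oath -> disclose_amendment), contraposes to O(~disclose_amendment -> ~take_oath); with O(~disclose_amendment) we get O(~take_oath).
With premise 8, O(~take_oath -> ~seal_envelope), the K-axiom yields O(~seal_envelope).
So O(~seal_envelope) holds, i.e. seal_envelope is forbidden. None of the other listed options is forbidden under the premises.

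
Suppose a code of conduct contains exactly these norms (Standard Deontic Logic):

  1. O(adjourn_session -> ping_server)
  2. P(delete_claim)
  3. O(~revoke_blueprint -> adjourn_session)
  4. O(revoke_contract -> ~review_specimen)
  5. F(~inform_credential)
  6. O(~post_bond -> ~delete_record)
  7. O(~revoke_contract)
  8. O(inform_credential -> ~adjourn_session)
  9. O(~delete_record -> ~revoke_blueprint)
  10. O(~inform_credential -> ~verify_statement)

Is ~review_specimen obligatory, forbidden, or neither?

Neither

Premise 4 is O(revoke_contract -> ~review_specimen), but O(revoke_contract) is not derivable from the premises, so it does not yield O(~review_specimen).
No premise or chain of K-axiom applications forces O(~review_specimen), and none forces O(review_specimen). So ~review_specimen is neither obligatory nor forbidden under these norms.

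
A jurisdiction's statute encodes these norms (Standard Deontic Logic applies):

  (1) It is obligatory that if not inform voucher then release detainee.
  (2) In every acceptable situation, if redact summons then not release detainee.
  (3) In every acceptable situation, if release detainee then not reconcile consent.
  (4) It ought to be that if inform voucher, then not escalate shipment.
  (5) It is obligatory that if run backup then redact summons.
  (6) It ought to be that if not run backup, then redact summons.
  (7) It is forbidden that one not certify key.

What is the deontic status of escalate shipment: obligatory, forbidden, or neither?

Forbidden

By case analysis on run_backup: premise 5 gives O(run_backup → redact_summons) and premise 6 gives O(¬run_backup → redact_summons), so O(redact_summons) either way.
From O(redact_summons) and premise 2, O(redact_summons → ¬release_detainee), we obtain O(¬release_detainee).
The contrapositive of premise 1 (O(¬inform_voucher → release_detainee)) is O(¬release_detainee → inform_voucher), and O(¬release_detainee) is already established, so O(inform_voucher).
Premise 4 is O(inform_voucher → ¬escalate_shipment); since O(inform_voucher), deontic closure gives O(¬escalate_shipment).
Premises 3, 7 do not contribute to this derivation.
Thus O(¬escalate_shipment), which is F(escalate_shipment): escalate_shipment is forbidden.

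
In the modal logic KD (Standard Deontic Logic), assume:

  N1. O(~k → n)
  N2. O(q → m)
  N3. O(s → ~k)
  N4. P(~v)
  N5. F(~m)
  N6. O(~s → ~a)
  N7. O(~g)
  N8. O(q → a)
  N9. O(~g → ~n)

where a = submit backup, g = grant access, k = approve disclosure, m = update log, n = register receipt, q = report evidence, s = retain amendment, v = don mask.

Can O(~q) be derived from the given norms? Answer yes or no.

Yes

Premise 7 states O(~g) outright.
Applying K to premise 9 (O(~g → ~n)) and O(~g) yields O(~n).
Premise 1, O(~k → n), contraposes to O(~n → k); with O(~n) we get O(k).
Premise 3, O(s → ~k), contraposes to O(k → ~s); with O(k) we get O(~s).
From O(~s) and premise 6, O(~s → ~a), we obtain O(~a).
Premise 8 is O(q → a); contrapositively O(~a → ~q). Since O(~a) holds, K gives O(~q).
Premises 2, 4, 5 do not contribute to this derivation.
So O(~q) follows.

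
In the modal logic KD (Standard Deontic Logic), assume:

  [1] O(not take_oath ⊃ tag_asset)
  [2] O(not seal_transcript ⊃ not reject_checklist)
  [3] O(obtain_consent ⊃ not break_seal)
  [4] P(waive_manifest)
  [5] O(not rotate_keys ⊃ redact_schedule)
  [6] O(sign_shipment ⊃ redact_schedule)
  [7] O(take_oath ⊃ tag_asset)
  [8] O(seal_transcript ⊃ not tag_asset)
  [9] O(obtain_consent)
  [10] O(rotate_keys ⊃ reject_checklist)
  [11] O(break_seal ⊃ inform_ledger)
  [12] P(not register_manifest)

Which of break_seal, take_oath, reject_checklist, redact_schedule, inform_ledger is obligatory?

Premises 7 and 1 are O(take_oath ⊃ tag_asset) and O(not take_oath ⊃ tag_asset); every ideal world satisfies take_oath or not take_oath, so in either case tag_asset holds — hence O(tag_asset).
Premise 8, O(seal_transcript ⊃ not tag_asset), contraposes to O(tag_asset ⊃ not seal_transcript); with O(tag_asset) we get O(not seal_transcript).
From O(not seal_transcript) and premise 2, O(not seal_transcript ⊃ not reject_checklist), we obtain O(not reject_checklist).
The contrapositive of premise 10 (O(rotate_keys ⊃ reject_checklist)) is O(not reject_checklist ⊃ not rotate_keys), and O(not reject_checklist) is already established, so O(not rotate_keys).
From O(not rotate_keys) and premise 5, O(not rotate_keys ⊃ redact_schedule), we obtain O(redact_schedule).
So O(redact_schedule) holds — redact_schedule is obligatory. None of the other listed options is made obligatory by any chain of premises.

redact_schedule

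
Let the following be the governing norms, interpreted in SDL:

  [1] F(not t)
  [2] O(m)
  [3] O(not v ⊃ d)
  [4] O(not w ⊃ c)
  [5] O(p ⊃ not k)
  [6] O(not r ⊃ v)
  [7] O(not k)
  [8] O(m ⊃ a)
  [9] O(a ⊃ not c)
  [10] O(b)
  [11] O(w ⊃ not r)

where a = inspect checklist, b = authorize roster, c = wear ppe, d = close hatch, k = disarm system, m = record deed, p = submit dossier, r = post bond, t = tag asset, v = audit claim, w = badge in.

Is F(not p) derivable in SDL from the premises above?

Premise 5 is O(p ⊃ not k); even if O(not k) held, inferring O(p) would be affirming the consequent — invalid.
No other premise forces O(p). An ideal world satisfying every premise can still have not p true, so F(not p) is not derivable.

No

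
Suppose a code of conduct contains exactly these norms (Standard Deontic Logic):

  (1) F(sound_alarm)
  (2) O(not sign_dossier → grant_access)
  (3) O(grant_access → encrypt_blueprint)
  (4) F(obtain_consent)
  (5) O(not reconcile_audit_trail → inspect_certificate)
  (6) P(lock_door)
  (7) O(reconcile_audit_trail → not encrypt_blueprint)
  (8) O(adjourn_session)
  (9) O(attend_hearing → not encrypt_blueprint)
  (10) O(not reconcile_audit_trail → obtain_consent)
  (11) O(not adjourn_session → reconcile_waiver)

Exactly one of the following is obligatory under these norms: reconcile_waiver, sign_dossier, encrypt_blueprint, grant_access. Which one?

F(obtain_consent) at premise 4 means O(not obtain_consent).
The contrapositive of premise 10 (O(not reconcile_audit_trail → obtain_consent)) is O(not obtain_consent → reconcile_audit_trail), and O(not obtain_consent) is already established, so O(reconcile_audit_trail).
From O(reconcile_audit_trail) and premise 7, O(reconcile_audit_trail → not encrypt_blueprint), we obtain O(not encrypt_blueprint).
Premise 3, O(grant_access → encrypt_blueprint), contraposes to O(not encrypt_blueprint → not grant_access); with O(not encrypt_blueprint) we get O(not grant_access).
The contrapositive of premise 2 (O(not sign_dossier → grant_access)) is O(not grant_access → sign_dossier), and O(not grant_access) is already established, so O(sign_dossier).
So O(sign_dossier) holds — sign_dossier is obligatory. None of the other listed options is made obligatory by any chain of premises.

sign_dossier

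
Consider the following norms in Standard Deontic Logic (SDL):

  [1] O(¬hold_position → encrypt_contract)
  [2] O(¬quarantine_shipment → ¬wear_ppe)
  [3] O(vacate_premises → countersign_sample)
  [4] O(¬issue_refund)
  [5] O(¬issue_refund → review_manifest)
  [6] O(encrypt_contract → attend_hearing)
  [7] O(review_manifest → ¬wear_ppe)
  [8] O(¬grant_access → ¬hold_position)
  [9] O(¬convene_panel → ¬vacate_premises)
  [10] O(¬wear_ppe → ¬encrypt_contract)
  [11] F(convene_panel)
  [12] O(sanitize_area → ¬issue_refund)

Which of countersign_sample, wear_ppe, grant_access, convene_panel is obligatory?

grant_access

Premise 4 states O(¬issue_refund) outright.
With premise 5, O(¬issue_refund → review_manifest), the K-axiom yields O(review_manifest).
Applying K to premise 7 (O(review_manifest → ¬wear_ppe)) and O(review_manifest) yields O(¬wear_ppe).
With premise 10, O(¬wear_ppe → ¬encrypt_contract), the K-axiom yields O(¬encrypt_contract).
Premise 1, O(¬hold_position → encrypt_contract), contraposes to O(¬encrypt_contract → hold_position); with O(¬encrypt_contract) we get O(hold_position).
Premise 8 is O(¬grant_access → ¬hold_position); contrapositively O(hold_position → grant_access). Since O(hold_position) holds, K gives O(grant_access).
So O(grant_access) holds — grant_access is obligatory. None of the other listed options is made obligatory by any chain of premises.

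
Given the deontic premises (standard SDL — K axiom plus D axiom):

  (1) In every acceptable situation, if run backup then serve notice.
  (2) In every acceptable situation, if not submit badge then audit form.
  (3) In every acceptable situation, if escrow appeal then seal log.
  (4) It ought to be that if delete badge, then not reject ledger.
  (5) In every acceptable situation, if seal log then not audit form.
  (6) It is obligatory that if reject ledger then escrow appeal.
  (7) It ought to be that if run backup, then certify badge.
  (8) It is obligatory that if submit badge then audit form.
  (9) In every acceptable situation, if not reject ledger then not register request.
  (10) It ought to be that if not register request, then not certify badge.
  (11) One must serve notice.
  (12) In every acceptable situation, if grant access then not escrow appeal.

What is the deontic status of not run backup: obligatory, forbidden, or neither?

Obligatory

Premises 8 and 2 are O(submit_badge → audit_form) and O(¬submit_badge → audit_form); every ideal world satisfies submit_badge or ¬submit_badge, so in either case audit_form holds — hence O(audit_form).
Premise 5, O(seal_log → ¬audit_form), contraposes to O(audit_form → ¬seal_log); with O(audit_form) we get O(¬seal_log).
The contrapositive of premise 3 (O(escrow_appeal → seal_log)) is O(¬seal_log → ¬escrow_appeal), and O(¬seal_log) is already established, so O(¬escrow_appeal).
Premise 6, O(reject_ledger → escrow_appeal), contraposes to O(¬escrow_appeal → ¬reject_ledger); with O(¬escrow_appeal) we get O(¬reject_ledger).
With premise 9, O(¬reject_ledger → ¬register_request), the K-axiom yields O(¬register_request).
From O(¬register_request) and premise 10, O(¬register_request → ¬certify_badge), we obtain O(¬certify_badge).
Premise 7, O(run_backup → certify_badge), contraposes to O(¬certify_badge → ¬run_backup); with O(¬certify_badge) we get O(¬run_backup).
Premises 1, 4, 11, 12 do not contribute to this derivation.
Hence ¬run_backup is obligatory.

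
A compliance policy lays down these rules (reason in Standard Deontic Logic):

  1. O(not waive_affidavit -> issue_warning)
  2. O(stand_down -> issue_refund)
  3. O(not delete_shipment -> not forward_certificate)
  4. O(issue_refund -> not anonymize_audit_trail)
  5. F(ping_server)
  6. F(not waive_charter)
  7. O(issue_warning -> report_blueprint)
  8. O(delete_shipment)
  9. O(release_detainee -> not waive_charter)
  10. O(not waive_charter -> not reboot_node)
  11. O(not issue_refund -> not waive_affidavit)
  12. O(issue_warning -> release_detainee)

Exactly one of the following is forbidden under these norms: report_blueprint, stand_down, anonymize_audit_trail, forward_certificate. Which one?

Premise 6 is F(not waive_charter), i.e. O(waive_charter).
Premise 9 is O(release_detainee -> not waive_charter); contrapositively O(waive_charter -> not release_detainee). Since O(waive_charter) holds, K gives O(not release_detainee).
The contrapositive of premise 12 (O(issue_warning -> release_detainee)) is O(not release_detainee -> not issue_warning), and O(not release_detainee) is already established, so O(not issue_warning).
Premise 1, O(not waive_affidavit -> issue_warning), contraposes to O(not issue_warning -> waive_affidavit); with O(not issue_warning) we get O(waive_affidavit).
Premise 11 is O(not issue_refund -> not waive_affidavit); contrapositively O(waive_affidavit -> issue_refund). Since O(waive_affidavit) holds, K gives O(issue_refund).
From O(issue_refund) and premise 4, O(issue_refund -> not anonymize_audit_trail), we obtain O(not anonymize_audit_trail).
So O(not anonymize_audit_trail) holds, i.e. anonymize_audit_trail is forbidden. None of the other listed options is forbidden under the premises.

anonymize_audit_trail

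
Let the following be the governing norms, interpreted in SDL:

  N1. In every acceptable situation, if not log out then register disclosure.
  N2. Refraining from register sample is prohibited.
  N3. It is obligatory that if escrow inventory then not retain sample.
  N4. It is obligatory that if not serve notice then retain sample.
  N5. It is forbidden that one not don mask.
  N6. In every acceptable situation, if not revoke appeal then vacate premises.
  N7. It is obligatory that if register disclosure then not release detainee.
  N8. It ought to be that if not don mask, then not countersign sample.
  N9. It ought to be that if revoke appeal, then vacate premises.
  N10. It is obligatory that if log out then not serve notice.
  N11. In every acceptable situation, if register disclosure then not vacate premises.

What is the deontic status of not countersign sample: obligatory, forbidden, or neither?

Premise 8 is O(¬don_mask → ¬countersign_sample), but O(¬don_mask) is not derivable from the premises, so it does not yield O(¬countersign_sample).
No premise or chain of K-axiom applications forces O(¬countersign_sample), and none forces O(countersign_sample). So ¬countersign_sample is neither obligatory nor forbidden under these norms.

Neither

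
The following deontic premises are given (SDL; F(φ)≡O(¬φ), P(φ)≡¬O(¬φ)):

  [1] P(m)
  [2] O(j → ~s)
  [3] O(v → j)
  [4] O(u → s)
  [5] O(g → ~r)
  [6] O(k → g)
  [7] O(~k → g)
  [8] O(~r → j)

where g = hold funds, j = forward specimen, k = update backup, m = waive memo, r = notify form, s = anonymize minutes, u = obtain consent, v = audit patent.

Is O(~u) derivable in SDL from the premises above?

Premises 7 and 6 cover both cases: O(~k → g) and O(k → g). Since ~k ∨ k is a tautology, O(g) follows.
With premise 5, O(g → ~r), the K-axiom yields O(~r).
With premise 8, O(~r → j), the K-axiom yields O(j).
With premise 2, O(j → ~s), the K-axiom yields O(~s).
Premise 4 is O(u → s); contrapositively O(~s → ~u). Since O(~s) holds, K gives O(~u).
Premises 1, 3 do not contribute to this derivation.
So O(~u) follows.

Yes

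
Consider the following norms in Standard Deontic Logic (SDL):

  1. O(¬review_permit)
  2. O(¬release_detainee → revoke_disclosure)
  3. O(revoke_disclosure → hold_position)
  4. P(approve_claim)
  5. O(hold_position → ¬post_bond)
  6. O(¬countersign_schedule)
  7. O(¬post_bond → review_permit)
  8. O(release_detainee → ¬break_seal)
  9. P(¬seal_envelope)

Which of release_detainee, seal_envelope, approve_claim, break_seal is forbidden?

Premise 1 states O(¬review_permit) outright.
The contrapositive of premise 7 (O(¬post_bond → review_permit)) is O(¬review_permit → post_bond), and O(¬review_permit) is already established, so O(post_bond).
Premise 5, O(hold_position → ¬post_bond), contraposes to O(post_bond → ¬hold_position); with O(post_bond) we get O(¬hold_position).
Premise 3 is O(revoke_disclosure → hold_position); contrapositively O(¬hold_position → ¬revoke_disclosure). Since O(¬hold_position) holds, K gives O(¬revoke_disclosure).
Premise 2, O(¬release_detainee → revoke_disclosure), contraposes to O(¬revoke_disclosure → release_detainee); with O(¬revoke_disclosure) we get O(release_detainee).
Applying K to premise 8 (O(release_detainee → ¬break_seal)) and O(release_detainee) yields O(¬break_seal).
So O(¬break_seal) holds, i.e. break_seal is forbidden. None of the other listed options is forbidden under the premises.

break_seal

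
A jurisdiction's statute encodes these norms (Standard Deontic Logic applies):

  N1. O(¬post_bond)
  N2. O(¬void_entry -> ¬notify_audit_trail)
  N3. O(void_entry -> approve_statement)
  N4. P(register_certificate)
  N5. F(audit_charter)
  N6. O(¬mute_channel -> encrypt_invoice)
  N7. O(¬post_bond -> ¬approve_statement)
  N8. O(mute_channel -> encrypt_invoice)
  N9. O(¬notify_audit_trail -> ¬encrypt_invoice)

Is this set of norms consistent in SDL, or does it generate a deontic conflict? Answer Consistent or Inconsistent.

Inconsistent

By case analysis on mute_channel: premise 8 gives O(mute_channel -> encrypt_invoice) and premise 6 gives O(¬mute_channel -> encrypt_invoice), so O(encrypt_invoice) either way.
Premise 9, O(¬notify_audit_trail -> ¬encrypt_invoice), contraposes to O(encrypt_invoice -> notify_audit_trail); with O(encrypt_invoice) we get O(notify_audit_trail).
Premise 2 is O(¬void_entry -> ¬notify_audit_trail); contrapositively O(notify_audit_trail -> void_entry). Since O(notify_audit_trail) holds, K gives O(void_entry).
Applying K to premise 3 (O(void_entry -> approve_statement)) and O(void_entry) yields O(approve_statement).
Premise 7, O(¬post_bond -> ¬approve_statement), contraposes to O(approve_statement -> post_bond); with O(approve_statement) we get O(post_bond).
Yet premise 1 states O(¬post_bond).
We now have both O(post_bond) and O(¬post_bond) — post_bond is simultaneously obligatory and forbidden, violating the D-axiom.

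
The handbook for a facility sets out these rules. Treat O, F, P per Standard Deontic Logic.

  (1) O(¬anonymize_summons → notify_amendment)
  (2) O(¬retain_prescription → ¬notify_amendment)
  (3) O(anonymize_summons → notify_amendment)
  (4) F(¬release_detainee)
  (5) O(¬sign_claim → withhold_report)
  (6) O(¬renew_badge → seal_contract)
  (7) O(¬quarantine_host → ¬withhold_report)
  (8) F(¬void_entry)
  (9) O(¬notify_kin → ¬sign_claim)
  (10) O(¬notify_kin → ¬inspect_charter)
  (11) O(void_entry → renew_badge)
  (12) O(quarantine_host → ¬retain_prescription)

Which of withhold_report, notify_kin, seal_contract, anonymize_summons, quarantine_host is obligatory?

notify_kin

Premises 3 and 1 are O(anonymize_summons → notify_amendment) and O(¬anonymize_summons → notify_amendment); every ideal world satisfies anonymize_summons or ¬anonymize_summons, so in either case notify_amendment holds — hence O(notify_amendment).
Premise 2 is O(¬retain_prescription → ¬notify_amendment); contrapositively O(notify_amendment → retain_prescription). Since O(notify_amendment) holds, K gives O(retain_prescription).
The contrapositive of premise 12 (O(quarantine_host → ¬retain_prescription)) is O(retain_prescription → ¬quarantine_host), and O(retain_prescription) is already established, so O(¬quarantine_host).
Applying K to premise 7 (O(¬quarantine_host → ¬withhold_report)) and O(¬quarantine_host) yields O(¬withhold_report).
Premise 5 is O(¬sign_claim → withhold_report); contrapositively O(¬withhold_report → sign_claim). Since O(¬withhold_report) holds, K gives O(sign_claim).
Premise 9, O(¬notify_kin → ¬sign_claim), contraposes to O(sign_claim → notify_kin); with O(sign_claim) we get O(notify_kin).
So O(notify_kin) holds — notify_kin is obligatory. None of the other listed options is made obligatory by any chain of premises.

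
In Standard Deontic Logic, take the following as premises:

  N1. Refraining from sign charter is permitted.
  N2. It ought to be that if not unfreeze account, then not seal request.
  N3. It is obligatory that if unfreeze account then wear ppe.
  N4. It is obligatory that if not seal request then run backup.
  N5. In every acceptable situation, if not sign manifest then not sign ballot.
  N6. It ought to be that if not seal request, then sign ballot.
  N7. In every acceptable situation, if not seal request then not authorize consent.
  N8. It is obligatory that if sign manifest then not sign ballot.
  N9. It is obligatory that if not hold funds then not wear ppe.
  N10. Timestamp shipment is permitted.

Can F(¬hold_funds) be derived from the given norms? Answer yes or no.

By case analysis on ¬sign_manifest: premise 5 gives O(¬sign_manifest → ¬sign_ballot) and premise 8 gives O(sign_manifest → ¬sign_ballot), so O(¬sign_ballot) either way.
The contrapositive of premise 6 (O(¬seal_request → sign_ballot)) is O(¬sign_ballot → seal_request), and O(¬sign_ballot) is already established, so O(seal_request).
Premise 2, O(¬unfreeze_account → ¬seal_request), contraposes to O(seal_request → unfreeze_account); with O(seal_request) we get O(unfreeze_account).
Applying K to premise 3 (O(unfreeze_account → wear_ppe)) and O(unfreeze_account) yields O(wear_ppe).
The contrapositive of premise 9 (O(¬hold_funds → ¬wear_ppe)) is O(wear_ppe → hold_funds), and O(wear_ppe) is already established, so O(hold_funds).
Premises 1, 4, 7, 10 do not contribute to this derivation.
So O(hold_funds) holds, i.e. F(¬hold_funds). The claim follows.

Yes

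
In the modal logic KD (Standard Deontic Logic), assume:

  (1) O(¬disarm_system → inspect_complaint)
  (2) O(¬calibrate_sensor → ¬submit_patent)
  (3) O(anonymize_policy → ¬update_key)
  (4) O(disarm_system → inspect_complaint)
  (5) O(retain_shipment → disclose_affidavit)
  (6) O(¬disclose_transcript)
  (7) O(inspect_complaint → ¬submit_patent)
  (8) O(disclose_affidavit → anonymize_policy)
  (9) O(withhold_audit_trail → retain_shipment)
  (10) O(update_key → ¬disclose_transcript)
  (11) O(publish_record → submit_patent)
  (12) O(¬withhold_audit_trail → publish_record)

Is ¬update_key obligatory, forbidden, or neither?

Obligatory

Premises 1 and 4 cover both cases: O(¬disarm_system → inspect_complaint) and O(disarm_system → inspect_complaint). Since ¬disarm_system ∨ disarm_system is a tautology, O(inspect_complaint) follows.
Premise 7 is O(inspect_complaint → ¬submit_patent); since O(inspect_complaint), deontic closure gives O(¬submit_patent).
The contrapositive of premise 11 (O(publish_record → submit_patent)) is O(¬submit_patent → ¬publish_record), and O(¬submit_patent) is already established, so O(¬publish_record).
Premise 12 is O(¬withhold_audit_trail → publish_record); contrapositively O(¬publish_record → withhold_audit_trail). Since O(¬publish_record) holds, K gives O(withhold_audit_trail).
With premise 9, O(withhold_audit_trail → retain_shipment), the K-axiom yields O(retain_shipment).
With premise 5, O(retain_shipment → disclose_affidavit), the K-axiom yields O(disclose_affidavit).
From O(disclose_affidavit) and premise 8, O(disclose_affidavit → anonymize_policy), we obtain O(anonymize_policy).
Premise 3 is O(anonymize_policy → ¬update_key); since O(anonymize_policy), deontic closure gives O(¬update_key).
Premises 2, 6, 10 do not contribute to this derivation.
Hence ¬update_key is obligatory.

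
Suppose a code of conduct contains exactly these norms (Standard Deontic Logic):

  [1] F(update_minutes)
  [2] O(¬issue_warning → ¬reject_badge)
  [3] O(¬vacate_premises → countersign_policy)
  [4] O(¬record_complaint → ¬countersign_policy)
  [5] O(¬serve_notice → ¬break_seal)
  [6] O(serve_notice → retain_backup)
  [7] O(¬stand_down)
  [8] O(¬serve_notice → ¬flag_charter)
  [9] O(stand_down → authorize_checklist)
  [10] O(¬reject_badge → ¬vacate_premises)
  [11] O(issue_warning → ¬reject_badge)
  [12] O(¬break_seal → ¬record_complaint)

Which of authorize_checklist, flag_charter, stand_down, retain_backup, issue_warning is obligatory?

Premises 2 and 11 cover both cases: O(¬issue_warning → ¬reject_badge) and O(issue_warning → ¬reject_badge). Since ¬issue_warning ∨ issue_warning is a tautology, O(¬reject_badge) follows.
From O(¬reject_badge) and premise 10, O(¬reject_badge → ¬vacate_premises), we obtain O(¬vacate_premises).
From O(¬vacate_premises) and premise 3, O(¬vacate_premises → countersign_policy), we obtain O(countersign_policy).
Premise 4 is O(¬record_complaint → ¬countersign_policy); contrapositively O(countersign_policy → record_complaint). Since O(countersign_policy) holds, K gives O(record_complaint).
The contrapositive of premise 12 (O(¬break_seal → ¬record_complaint)) is O(record_complaint → break_seal), and O(record_complaint) is already established, so O(break_seal).
Premise 5, O(¬serve_notice → ¬break_seal), contraposes to O(break_seal → serve_notice); with O(break_seal) we get O(serve_notice).
With premise 6, O(serve_notice → retain_backup), the K-axiom yields O(retain_backup).
So O(retain_backup) holds — retain_backup is obligatory. None of the other listed options is made obligatory by any chain of premises.

retain_backup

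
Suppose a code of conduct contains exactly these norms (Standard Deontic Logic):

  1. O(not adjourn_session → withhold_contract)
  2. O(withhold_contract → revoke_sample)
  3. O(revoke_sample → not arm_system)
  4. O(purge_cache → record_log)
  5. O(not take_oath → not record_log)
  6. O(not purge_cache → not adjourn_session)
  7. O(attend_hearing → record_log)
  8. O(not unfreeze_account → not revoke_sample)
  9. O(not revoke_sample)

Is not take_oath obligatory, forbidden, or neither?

Forbidden

From premise 9 we have O(not revoke_sample).
The contrapositive of premise 2 (O(withhold_contract → revoke_sample)) is O(not revoke_sample → not withhold_contract), and O(not revoke_sample) is already established, so O(not withhold_contract).
Premise 1, O(not adjourn_session → withhold_contract), contraposes to O(not withhold_contract → adjourn_session); with O(not withhold_contract) we get O(adjourn_session).
The contrapositive of premise 6 (O(not purge_cache → not adjourn_session)) is O(adjourn_session → purge_cache), and O(adjourn_session) is already established, so O(purge_cache).
Premise 4 is O(purge_cache → record_log); since O(purge_cache), deontic closure gives O(record_log).
Premise 5 is O(not take_oath → not record_log); contrapositively O(record_log → take_oath). Since O(record_log) holds, K gives O(take_oath).
Premises 3, 7, 8 do not contribute to this derivation.
Thus O(take_oath), which is F(not take_oath): not take_oath is forbidden.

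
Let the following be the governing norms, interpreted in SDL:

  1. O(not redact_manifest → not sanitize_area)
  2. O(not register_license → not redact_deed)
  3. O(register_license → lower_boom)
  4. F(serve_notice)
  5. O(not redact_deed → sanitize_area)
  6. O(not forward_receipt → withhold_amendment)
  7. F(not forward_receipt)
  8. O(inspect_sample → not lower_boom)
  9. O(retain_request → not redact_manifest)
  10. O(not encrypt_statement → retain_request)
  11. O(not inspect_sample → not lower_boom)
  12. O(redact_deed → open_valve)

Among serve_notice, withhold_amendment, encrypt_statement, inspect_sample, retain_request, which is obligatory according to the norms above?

encrypt_statement

Premises 8 and 11 cover both cases: O(inspect_sample → not lower_boom) and O(not inspect_sample → not lower_boom). Since inspect_sample ∨ not inspect_sample is a tautology, O(not lower_boom) follows.
Premise 3, O(register_license → lower_boom), contraposes to O(not lower_boom → not register_license); with O(not lower_boom) we get O(not register_license).
With premise 2, O(not register_license → not redact_deed), the K-axiom yields O(not redact_deed).
With premise 5, O(not redact_deed → sanitize_area), the K-axiom yields O(sanitize_area).
The contrapositive of premise 1 (O(not redact_manifest → not sanitize_area)) is O(sanitize_area → redact_manifest), and O(sanitize_area) is already established, so O(redact_manifest).
Premise 9, O(retain_request → not redact_manifest), contraposes to O(redact_manifest → not retain_request); with O(redact_manifest) we get O(not retain_request).
The contrapositive of premise 10 (O(not encrypt_statement → retain_request)) is O(not retain_request → encrypt_statement), and O(not retain_request) is already established, so O(encrypt_statement).
So O(encrypt_statement) holds — encrypt_statement is obligatory. None of the other listed options is made obligatory by any chain of premises.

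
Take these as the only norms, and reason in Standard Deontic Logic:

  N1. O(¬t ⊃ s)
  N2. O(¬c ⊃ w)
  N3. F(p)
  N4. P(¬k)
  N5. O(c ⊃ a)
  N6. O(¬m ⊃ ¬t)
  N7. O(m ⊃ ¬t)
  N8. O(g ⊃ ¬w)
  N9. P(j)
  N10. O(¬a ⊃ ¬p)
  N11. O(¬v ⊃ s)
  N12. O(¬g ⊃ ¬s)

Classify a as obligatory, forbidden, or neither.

By case analysis on m: premise 7 gives O(m ⊃ ¬t) and premise 6 gives O(¬m ⊃ ¬t), so O(¬t) either way.
Applying K to premise 1 (O(¬t ⊃ s)) and O(¬t) yields O(s).
The contrapositive of premise 12 (O(¬g ⊃ ¬s)) is O(s ⊃ g), and O(s) is already established, so O(g).
With premise 8, O(g ⊃ ¬w), the K-axiom yields O(¬w).
Premise 2, O(¬c ⊃ w), contraposes to O(¬w ⊃ c); with O(¬w) we get O(c).
Premise 5 is O(c ⊃ a); since O(c), deontic closure gives O(a).
Premises 3, 4, 9, 10, 11 do not contribute to this derivation.
Hence a is obligatory.

Obligatory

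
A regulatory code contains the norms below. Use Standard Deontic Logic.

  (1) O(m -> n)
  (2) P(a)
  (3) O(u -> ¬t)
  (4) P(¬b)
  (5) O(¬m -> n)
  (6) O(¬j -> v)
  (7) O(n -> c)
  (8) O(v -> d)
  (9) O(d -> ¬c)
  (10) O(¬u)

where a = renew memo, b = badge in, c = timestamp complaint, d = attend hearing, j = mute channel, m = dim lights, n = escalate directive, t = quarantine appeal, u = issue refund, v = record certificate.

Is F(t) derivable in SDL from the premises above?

No

Premise 3 is O(u -> ¬t), but O(u) is not derivable from the premises, so it does not yield O(¬t).
No other premise forces O(¬t). An ideal world satisfying every premise can still have t true, so F(t) is not derivable.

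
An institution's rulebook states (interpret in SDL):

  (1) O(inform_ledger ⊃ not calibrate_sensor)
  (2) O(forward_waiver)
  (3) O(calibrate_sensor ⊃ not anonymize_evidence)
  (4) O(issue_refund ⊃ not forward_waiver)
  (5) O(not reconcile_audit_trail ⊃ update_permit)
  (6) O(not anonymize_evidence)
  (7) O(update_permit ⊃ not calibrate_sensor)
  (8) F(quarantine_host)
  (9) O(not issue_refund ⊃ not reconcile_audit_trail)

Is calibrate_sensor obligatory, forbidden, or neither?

Forbidden

From premise 2 we have O(forward_waiver).
The contrapositive of premise 4 (O(issue_refund ⊃ not forward_waiver)) is O(forward_waiver ⊃ not issue_refund), and O(forward_waiver) is already established, so O(not issue_refund).
Applying K to premise 9 (O(not issue_refund ⊃ not reconcile_audit_trail)) and O(not issue_refund) yields O(not reconcile_audit_trail).
Applying K to premise 5 (O(not reconcile_audit_trail ⊃ update_permit)) and O(not reconcile_audit_trail) yields O(update_permit).
Premise 7 is O(update_permit ⊃ not calibrate_sensor); since O(update_permit), deontic closure gives O(not calibrate_sensor).
Premises 1, 3, 6, 8 do not contribute to this derivation.
Thus O(not calibrate_sensor), which is F(calibrate_sensor): calibrate_sensor is forbidden.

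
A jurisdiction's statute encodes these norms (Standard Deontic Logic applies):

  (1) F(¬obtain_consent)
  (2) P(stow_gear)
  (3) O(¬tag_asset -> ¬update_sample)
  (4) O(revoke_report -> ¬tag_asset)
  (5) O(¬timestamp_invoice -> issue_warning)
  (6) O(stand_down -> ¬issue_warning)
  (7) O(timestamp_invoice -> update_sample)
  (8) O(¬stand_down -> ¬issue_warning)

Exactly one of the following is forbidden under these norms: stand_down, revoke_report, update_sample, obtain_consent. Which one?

revoke_report

Premises 8 and 6 cover both cases: O(¬stand_down -> ¬issue_warning) and O(stand_down -> ¬issue_warning). Since ¬stand_down ∨ stand_down is a tautology, O(¬issue_warning) follows.
Premise 5, O(¬timestamp_invoice -> issue_warning), contraposes to O(¬issue_warning -> timestamp_invoice); with O(¬issue_warning) we get O(timestamp_invoice).
Premise 7 is O(timestamp_invoice -> update_sample); since O(timestamp_invoice), deontic closure gives O(update_sample).
The contrapositive of premise 3 (O(¬tag_asset -> ¬update_sample)) is O(update_sample -> tag_asset), and O(update_sample) is already established, so O(tag_asset).
Premise 4 is O(revoke_report -> ¬tag_asset); contrapositively O(tag_asset -> ¬revoke_report). Since O(tag_asset) holds, K gives O(¬revoke_report).
So O(¬revoke_report) holds, i.e. revoke_report is forbidden. None of the other listed options is forbidden under the premises.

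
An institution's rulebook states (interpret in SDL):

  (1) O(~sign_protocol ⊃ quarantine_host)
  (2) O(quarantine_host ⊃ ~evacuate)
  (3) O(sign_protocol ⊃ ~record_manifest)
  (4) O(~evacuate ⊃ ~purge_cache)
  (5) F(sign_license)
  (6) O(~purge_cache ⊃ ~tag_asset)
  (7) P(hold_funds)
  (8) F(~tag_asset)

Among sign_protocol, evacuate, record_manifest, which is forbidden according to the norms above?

Premise 8 is F(~tag_asset), i.e. O(tag_asset).
Premise 6 is O(~purge_cache ⊃ ~tag_asset); contrapositively O(tag_asset ⊃ purge_cache). Since O(tag_asset) holds, K gives O(purge_cache).
The contrapositive of premise 4 (O(~evacuate ⊃ ~purge_cache)) is O(purge_cache ⊃ evacuate), and O(purge_cache) is already established, so O(evacuate).
The contrapositive of premise 2 (O(quarantine_host ⊃ ~evacuate)) is O(evacuate ⊃ ~quarantine_host), and O(evacuate) is already established, so O(~quarantine_host).
The contrapositive of premise 1 (O(~sign_protocol ⊃ quarantine_host)) is O(~quarantine_host ⊃ sign_protocol), and O(~quarantine_host) is already established, so O(sign_protocol).
From O(sign_protocol) and premise 3, O(sign_protocol ⊃ ~record_manifest), we obtain O(~record_manifest).
So O(~record_manifest) holds, i.e. record_manifest is forbidden. None of the other listed options is forbidden under the premises.

record_manifest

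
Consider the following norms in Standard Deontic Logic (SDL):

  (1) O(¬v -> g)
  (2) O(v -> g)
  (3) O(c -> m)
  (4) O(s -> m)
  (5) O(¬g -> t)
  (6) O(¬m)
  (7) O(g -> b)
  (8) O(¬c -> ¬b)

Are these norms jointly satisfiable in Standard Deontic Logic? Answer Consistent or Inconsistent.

Premises 1 and 2 are O(¬v -> g) and O(v -> g); every ideal world satisfies ¬v or v, so in either case g holds — hence O(g).
Applying K to premise 7 (O(g -> b)) and O(g) yields O(b).
Premise 8 is O(¬c -> ¬b); contrapositively O(b -> c). Since O(b) holds, K gives O(c).
With premise 3, O(c -> m), the K-axiom yields O(m).
However, premise 6 gives O(¬m).
We now have both O(m) and O(¬m) — m is simultaneously obligatory and forbidden, violating the D-axiom.

Inconsistent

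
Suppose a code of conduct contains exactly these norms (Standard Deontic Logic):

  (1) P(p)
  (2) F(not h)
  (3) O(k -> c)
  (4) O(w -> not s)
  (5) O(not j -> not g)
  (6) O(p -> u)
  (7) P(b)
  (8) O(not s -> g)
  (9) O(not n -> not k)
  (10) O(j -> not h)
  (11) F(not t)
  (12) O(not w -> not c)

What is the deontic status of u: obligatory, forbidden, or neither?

Premise 6 is O(p -> u), but O(p) is not derivable from the premises (the permission P(p) asserts only not O(not p), not O(p)), so it does not yield O(u).
No premise or chain of K-axiom applications forces O(u), and none forces O(not u). So u is neither obligatory nor forbidden under these norms.

Neither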